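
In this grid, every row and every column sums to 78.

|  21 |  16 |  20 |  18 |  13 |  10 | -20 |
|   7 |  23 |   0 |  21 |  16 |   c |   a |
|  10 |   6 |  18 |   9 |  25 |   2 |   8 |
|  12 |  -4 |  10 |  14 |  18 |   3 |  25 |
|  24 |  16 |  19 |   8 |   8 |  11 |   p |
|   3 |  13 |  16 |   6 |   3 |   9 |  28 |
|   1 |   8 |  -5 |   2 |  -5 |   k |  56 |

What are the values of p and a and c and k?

p = -8, a = -11, c = 22, k = 21

Row 5: 24 + 16 + 19 + 8 + 8 + 11 = 86, so its missing entry is 78 − 86 = -8.
Column 7: -20 + 8 + 25 − 8 + 28 + 56 = 89, so its missing entry is 78 − 89 = -11.
Row 7: 1 + 8 − 5 + 2 − 5 + 56 = 57, so its missing entry is 78 − 57 = 21.
Row 2: 7 + 23 + 0 + 21 + 16 − 11 = 56, so its missing entry is 78 − 56 = 22.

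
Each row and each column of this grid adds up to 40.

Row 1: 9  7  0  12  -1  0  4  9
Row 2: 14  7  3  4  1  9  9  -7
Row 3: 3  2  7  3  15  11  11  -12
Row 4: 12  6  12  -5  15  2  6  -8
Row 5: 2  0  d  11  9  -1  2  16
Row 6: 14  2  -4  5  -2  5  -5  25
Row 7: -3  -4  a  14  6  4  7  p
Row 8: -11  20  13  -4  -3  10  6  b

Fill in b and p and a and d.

Row 8 has -11 + 20 + 13 − 4 − 3 + 10 + 6 = 31; the blank must be 40 − 31 = 9.
Column 8 has 9 − 7 − 12 − 8 + 16 + 25 + 9 = 32; the blank must be 40 − 32 = 8.
Row 7 has -3 − 4 + 14 + 6 + 4 + 7 + 8 = 32; the blank must be 40 − 32 = 8.
Row 5 has 2 + 0 + 11 + 9 − 1 + 2 + 16 = 39; the blank must be 40 − 39 = 1.

b = 9, p = 8, a = 8, d = 1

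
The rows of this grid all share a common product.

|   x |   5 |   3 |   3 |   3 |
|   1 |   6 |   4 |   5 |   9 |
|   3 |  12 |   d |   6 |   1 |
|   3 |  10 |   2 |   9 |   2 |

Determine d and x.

d = 5, x = 8

Rows 2 and 4 each multiply to 1080, so every row has product 1080.
Row 3: 3×12×6×1 = 216, so the missing entry is 1080 ÷ 216 = 5.
Row 1: 5×3×3×3 = 135, so the missing entry is 1080 ÷ 135 = 8.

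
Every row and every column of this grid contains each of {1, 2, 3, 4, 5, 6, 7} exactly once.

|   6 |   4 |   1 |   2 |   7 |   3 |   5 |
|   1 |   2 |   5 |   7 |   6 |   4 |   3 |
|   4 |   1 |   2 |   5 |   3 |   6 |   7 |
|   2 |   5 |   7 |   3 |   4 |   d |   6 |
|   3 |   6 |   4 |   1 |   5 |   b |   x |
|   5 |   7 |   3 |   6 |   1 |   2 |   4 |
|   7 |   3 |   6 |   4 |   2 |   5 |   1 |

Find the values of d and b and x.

d = 1, b = 7, x = 2

At (row 5, col 7): column 7 already has {1, 3, 4, 5, 6, 7}, so the value is 2.
Cell (5,6): row 5 already has {1, 2, 3, 4, 5, 6} → 7.
For row 4, column 6: row 4 already has {2, 3, 4, 5, 6, 7}; that leaves 1.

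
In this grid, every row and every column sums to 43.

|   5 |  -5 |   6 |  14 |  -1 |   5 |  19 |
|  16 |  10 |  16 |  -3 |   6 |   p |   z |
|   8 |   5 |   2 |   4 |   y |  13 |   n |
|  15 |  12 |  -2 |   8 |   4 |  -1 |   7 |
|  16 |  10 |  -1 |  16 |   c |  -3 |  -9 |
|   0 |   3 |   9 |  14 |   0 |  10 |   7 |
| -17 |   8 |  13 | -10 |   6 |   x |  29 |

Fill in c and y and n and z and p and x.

The known cells in row 5 total 29, leaving 43 − 29 = 14 for the blank.
The known cells in column 5 total 29, leaving 43 − 29 = 14 for the blank.
The known cells in row 7 total 29, leaving 43 − 29 = 14 for the blank.
The known cells in column 6 total 38, leaving 43 − 38 = 5 for the blank.
The known cells in row 3 total 46, leaving 43 − 46 = -3 for the blank.
The known cells in row 2 total 50, leaving 43 − 50 = -7 for the blank.

c = 14, y = 14, n = -3, z = -7, p = 5, x = 14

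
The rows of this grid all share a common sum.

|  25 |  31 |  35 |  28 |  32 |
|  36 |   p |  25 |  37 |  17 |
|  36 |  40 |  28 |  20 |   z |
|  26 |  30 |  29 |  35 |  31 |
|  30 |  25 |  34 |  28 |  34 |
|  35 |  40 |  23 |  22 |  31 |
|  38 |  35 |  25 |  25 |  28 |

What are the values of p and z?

p = 36, z = 27

The complete rows each total 151.
Row 2 is missing 151 − 115 = 36 (since 36 + 25 + 37 + 17 = 115).
Row 3 is missing 151 − 124 = 27 (since 36 + 40 + 28 + 20 = 124).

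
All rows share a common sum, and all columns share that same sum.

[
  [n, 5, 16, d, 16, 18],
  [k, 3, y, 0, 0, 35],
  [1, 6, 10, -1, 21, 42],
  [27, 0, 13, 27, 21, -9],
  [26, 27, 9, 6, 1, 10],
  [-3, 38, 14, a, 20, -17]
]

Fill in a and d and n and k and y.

Rows 3 and 4 both sum to 79, so that's the common total.
Column 3: 16 + 10 + 13 + 9 + 14 = 62, so its missing entry is 79 − 62 = 17.
Row 2: 3 + 17 + 0 + 0 + 35 = 55, so its missing entry is 79 − 55 = 24.
Column 1: 24 + 1 + 27 + 26 − 3 = 75, so its missing entry is 79 − 75 = 4.
Row 1: 4 + 5 + 16 + 16 + 18 = 59, so its missing entry is 79 − 59 = 20.
Row 6: -3 + 38 + 14 + 20 − 17 = 52, so its missing entry is 79 − 52 = 27.

a = 27, d = 20, n = 4, k = 24, y = 17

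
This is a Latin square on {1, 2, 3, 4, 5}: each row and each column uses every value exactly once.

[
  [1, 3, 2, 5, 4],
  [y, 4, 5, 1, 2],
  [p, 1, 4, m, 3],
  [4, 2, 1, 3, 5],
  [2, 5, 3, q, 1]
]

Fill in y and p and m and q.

y = 3, p = 5, m = 2, q = 4

At (row 2, col 1): row 2 already has {1, 2, 4, 5}, so the value is 3.
At (row 3, col 1): column 1 already has {1, 2, 3, 4}, so the value is 5.
For row 3, column 4: row 3 already has {1, 3, 4, 5}; that leaves 2.
Cell (5,4): row 5 already has {1, 2, 3, 5} → 4.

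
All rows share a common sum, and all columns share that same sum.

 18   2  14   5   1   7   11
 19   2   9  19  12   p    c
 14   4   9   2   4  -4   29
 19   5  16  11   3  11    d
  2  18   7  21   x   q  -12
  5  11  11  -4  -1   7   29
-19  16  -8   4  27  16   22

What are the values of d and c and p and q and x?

Rows 1 and 3 both sum to 58, so that's the common total.
The known cells in column 5 total 46, leaving 58 − 46 = 12 for the blank.
The known cells in row 5 total 48, leaving 58 − 48 = 10 for the blank.
The known cells in column 6 total 47, leaving 58 − 47 = 11 for the blank.
The known cells in row 4 total 65, leaving 58 − 65 = -7 for the blank.
The known cells in row 2 total 72, leaving 58 − 72 = -14 for the blank.

d = -7, c = -14, p = 11, q = 10, x = 12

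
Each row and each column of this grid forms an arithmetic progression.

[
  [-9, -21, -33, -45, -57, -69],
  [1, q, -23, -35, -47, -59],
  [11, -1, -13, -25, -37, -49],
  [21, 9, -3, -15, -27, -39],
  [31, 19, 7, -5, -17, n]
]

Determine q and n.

Along each row the entries change by -12 per step; down each column they change by 10.
Row 2: from 1 at column 1, stepping by -12 to column 2 gives -11.
Row 5: from 31 at column 1, stepping by -12 to column 6 gives -29.

q = -11, n = -29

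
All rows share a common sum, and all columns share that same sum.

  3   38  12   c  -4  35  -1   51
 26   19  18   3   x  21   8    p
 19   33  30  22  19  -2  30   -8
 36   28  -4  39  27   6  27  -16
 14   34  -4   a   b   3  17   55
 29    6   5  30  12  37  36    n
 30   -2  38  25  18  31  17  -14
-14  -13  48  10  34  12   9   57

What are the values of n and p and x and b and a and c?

Rows 3 and 4 both sum to 143, so that's the common total.
Row 1 has 3 + 38 + 12 − 4 + 35 − 1 + 51 = 134; the blank must be 143 − 134 = 9.
Column 4 has 9 + 3 + 22 + 39 + 30 + 25 + 10 = 138; the blank must be 143 − 138 = 5.
Row 5 has 14 + 34 − 4 + 5 + 3 + 17 + 55 = 124; the blank must be 143 − 124 = 19.
Column 5 has -4 + 19 + 27 + 19 + 12 + 18 + 34 = 125; the blank must be 143 − 125 = 18.
Row 6 has 29 + 6 + 5 + 30 + 12 + 37 + 36 = 155; the blank must be 143 − 155 = -12.
Row 2 has 26 + 19 + 18 + 3 + 18 + 21 + 8 = 113; the blank must be 143 − 113 = 30.

n = -12, p = 30, x = 18, b = 19, a = 5, c = 9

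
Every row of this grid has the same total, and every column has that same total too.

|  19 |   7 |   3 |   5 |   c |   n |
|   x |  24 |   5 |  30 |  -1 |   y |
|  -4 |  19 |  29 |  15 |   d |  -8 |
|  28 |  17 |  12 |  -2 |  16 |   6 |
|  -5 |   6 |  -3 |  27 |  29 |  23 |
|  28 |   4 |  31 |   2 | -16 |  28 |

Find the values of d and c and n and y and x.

d = 26, c = 23, n = 20, y = 8, x = 11

Rows 4 and 5 both sum to 77, so that's the common total.
Row 3: -4 + 19 + 29 + 15 − 8 = 51, so its missing entry is 77 − 51 = 26.
Column 5: -1 + 26 + 16 + 29 − 16 = 54, so its missing entry is 77 − 54 = 23.
Row 1: 19 + 7 + 3 + 5 + 23 = 57, so its missing entry is 77 − 57 = 20.
Column 6: 20 − 8 + 6 + 23 + 28 = 69, so its missing entry is 77 − 69 = 8.
Row 2: 24 + 5 + 30 − 1 + 8 = 66, so its missing entry is 77 − 66 = 11.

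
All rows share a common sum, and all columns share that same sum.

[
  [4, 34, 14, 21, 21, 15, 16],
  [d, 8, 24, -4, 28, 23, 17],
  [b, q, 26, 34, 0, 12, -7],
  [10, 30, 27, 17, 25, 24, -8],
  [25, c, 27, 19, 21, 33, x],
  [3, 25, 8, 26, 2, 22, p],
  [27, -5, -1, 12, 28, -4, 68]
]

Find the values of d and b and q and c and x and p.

d = 29, b = 27, q = 33, c = 0, x = 0, p = 39

Rows 1 and 4 both sum to 125, so that's the common total.
Row 6 has 3 + 25 + 8 + 26 + 2 + 22 = 86; the blank must be 125 − 86 = 39.
Column 7 has 16 + 17 − 7 − 8 + 39 + 68 = 125; the blank must be 125 − 125 = 0.
Row 2 has 8 + 24 − 4 + 28 + 23 + 17 = 96; the blank must be 125 − 96 = 29.
Column 1 has 4 + 29 + 10 + 25 + 3 + 27 = 98; the blank must be 125 − 98 = 27.
Row 3 has 27 + 26 + 34 + 0 + 12 − 7 = 92; the blank must be 125 − 92 = 33.
Row 5 has 25 + 27 + 19 + 21 + 33 + 0 = 125; the blank must be 125 − 125 = 0.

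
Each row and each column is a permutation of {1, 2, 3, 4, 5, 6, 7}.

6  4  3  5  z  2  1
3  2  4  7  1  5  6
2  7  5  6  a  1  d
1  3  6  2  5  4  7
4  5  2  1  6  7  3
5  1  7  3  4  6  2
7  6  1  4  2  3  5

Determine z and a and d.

For row 1, column 5: row 1 already has {1, 2, 3, 4, 5, 6}; that leaves 7.
For row 3, column 5: column 5 already has {1, 2, 4, 5, 6, 7}; that leaves 3.
Cell (3,7): row 3 already has {1, 2, 3, 5, 6, 7} → 4.

z = 7, a = 3, d = 4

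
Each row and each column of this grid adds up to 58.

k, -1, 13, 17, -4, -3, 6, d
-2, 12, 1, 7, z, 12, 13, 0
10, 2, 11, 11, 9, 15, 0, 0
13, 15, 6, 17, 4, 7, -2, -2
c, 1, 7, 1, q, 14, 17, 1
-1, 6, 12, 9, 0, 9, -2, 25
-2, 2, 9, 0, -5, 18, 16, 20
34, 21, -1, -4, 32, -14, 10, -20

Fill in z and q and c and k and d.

Column 8: 0 + 0 − 2 + 1 + 25 + 20 − 20 = 24, so its missing entry is 58 − 24 = 34.
Row 1: -1 + 13 + 17 − 4 − 3 + 6 + 34 = 62, so its missing entry is 58 − 62 = -4.
Column 1: -4 − 2 + 10 + 13 − 1 − 2 + 34 = 48, so its missing entry is 58 − 48 = 10.
Row 5: 10 + 1 + 7 + 1 + 14 + 17 + 1 = 51, so its missing entry is 58 − 51 = 7.
Row 2: -2 + 12 + 1 + 7 + 12 + 13 + 0 = 43, so its missing entry is 58 − 43 = 15.

z = 15, q = 7, c = 10, k = -4, d = 34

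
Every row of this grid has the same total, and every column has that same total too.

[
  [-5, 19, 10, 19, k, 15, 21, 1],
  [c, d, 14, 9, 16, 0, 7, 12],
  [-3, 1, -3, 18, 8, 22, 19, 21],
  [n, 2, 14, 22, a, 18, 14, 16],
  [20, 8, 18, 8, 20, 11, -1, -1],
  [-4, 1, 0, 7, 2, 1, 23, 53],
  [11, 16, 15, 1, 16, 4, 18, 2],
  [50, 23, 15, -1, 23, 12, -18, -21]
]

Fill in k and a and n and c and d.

Rows 3 and 5 both sum to 83, so that's the common total.
Row 1 has -5 + 19 + 10 + 19 + 15 + 21 + 1 = 80; the blank must be 83 − 80 = 3.
Column 5 has 3 + 16 + 8 + 20 + 2 + 16 + 23 = 88; the blank must be 83 − 88 = -5.
Column 2 has 19 + 1 + 2 + 8 + 1 + 16 + 23 = 70; the blank must be 83 − 70 = 13.
Row 4 has 2 + 14 + 22 − 5 + 18 + 14 + 16 = 81; the blank must be 83 − 81 = 2.
Row 2 has 13 + 14 + 9 + 16 + 0 + 7 + 12 = 71; the blank must be 83 − 71 = 12.

k = 3, a = -5, n = 2, c = 12, d = 13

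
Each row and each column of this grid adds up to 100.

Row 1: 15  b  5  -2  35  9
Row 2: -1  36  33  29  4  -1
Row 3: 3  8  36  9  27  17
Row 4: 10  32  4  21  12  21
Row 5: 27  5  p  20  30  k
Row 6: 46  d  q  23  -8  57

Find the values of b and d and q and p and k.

Row 1 has 15 + 5 − 2 + 35 + 9 = 62; the blank must be 100 − 62 = 38.
Column 2 has 38 + 36 + 8 + 32 + 5 = 119; the blank must be 100 − 119 = -19.
Column 6 has 9 − 1 + 17 + 21 + 57 = 103; the blank must be 100 − 103 = -3.
Row 5 has 27 + 5 + 20 + 30 − 3 = 79; the blank must be 100 − 79 = 21.
Row 6 has 46 − 19 + 23 − 8 + 57 = 99; the blank must be 100 − 99 = 1.

b = 38, d = -19, q = 1, p = 21, k = -3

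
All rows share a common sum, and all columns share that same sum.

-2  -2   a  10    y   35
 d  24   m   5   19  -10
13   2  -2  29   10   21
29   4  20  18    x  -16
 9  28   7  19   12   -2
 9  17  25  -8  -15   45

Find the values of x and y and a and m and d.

Rows 3 and 5 both sum to 73, so that's the common total.
Row 4: 29 + 4 + 20 + 18 − 16 = 55, so its missing entry is 73 − 55 = 18.
Column 5: 19 + 10 + 18 + 12 − 15 = 44, so its missing entry is 73 − 44 = 29.
Row 1: -2 − 2 + 10 + 29 + 35 = 70, so its missing entry is 73 − 70 = 3.
Column 3: 3 − 2 + 20 + 7 + 25 = 53, so its missing entry is 73 − 53 = 20.
Row 2: 24 + 20 + 5 + 19 − 10 = 58, so its missing entry is 73 − 58 = 15.

x = 18, y = 29, a = 3, m = 20, d = 15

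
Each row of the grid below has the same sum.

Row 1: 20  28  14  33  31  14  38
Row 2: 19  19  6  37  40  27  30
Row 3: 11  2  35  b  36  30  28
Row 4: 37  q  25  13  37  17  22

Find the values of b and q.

The complete rows each total 178.
Row 3 is missing 178 − 142 = 36 (since 11 + 2 + 35 + 36 + 30 + 28 = 142).
Row 4 is missing 178 − 151 = 27 (since 37 + 25 + 13 + 37 + 17 + 22 = 151).

b = 36, q = 27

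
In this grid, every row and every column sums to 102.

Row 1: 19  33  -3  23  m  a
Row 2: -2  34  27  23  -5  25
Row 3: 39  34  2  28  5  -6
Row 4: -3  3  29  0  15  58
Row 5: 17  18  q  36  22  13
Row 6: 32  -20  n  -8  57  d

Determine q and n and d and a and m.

Column 5 has -5 + 5 + 15 + 22 + 57 = 94; the blank must be 102 − 94 = 8.
Row 5 has 17 + 18 + 36 + 22 + 13 = 106; the blank must be 102 − 106 = -4.
Row 1 has 19 + 33 − 3 + 23 + 8 = 80; the blank must be 102 − 80 = 22.
Column 6 has 22 + 25 − 6 + 58 + 13 = 112; the blank must be 102 − 112 = -10.
Row 6 has 32 − 20 − 8 + 57 − 10 = 51; the blank must be 102 − 51 = 51.

q = -4, n = 51, d = -10, a = 22, m = 8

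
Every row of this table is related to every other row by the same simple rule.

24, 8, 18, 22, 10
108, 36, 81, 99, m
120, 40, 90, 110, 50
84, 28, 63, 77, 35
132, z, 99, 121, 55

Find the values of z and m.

Each row is a constant multiple of every other row — this is a multiplication table with the headers hidden.
Row 5 is 99/18 = 11/2 times row 1, so its entry in column 2 is 8 × 11/2 = 44.
Row 2 is 81/18 = 9/2 times row 1, so its entry in column 5 is 10 × 9/2 = 45.

z = 44, m = 45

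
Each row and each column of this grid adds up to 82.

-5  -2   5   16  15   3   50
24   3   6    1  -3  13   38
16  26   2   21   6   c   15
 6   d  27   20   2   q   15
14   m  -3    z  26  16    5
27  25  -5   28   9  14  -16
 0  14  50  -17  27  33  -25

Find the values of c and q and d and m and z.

c = -4, q = 7, d = 5, m = 11, z = 13

Column 4 has 16 + 1 + 21 + 20 + 28 − 17 = 69; the blank must be 82 − 69 = 13.
Row 3 has 16 + 26 + 2 + 21 + 6 + 15 = 86; the blank must be 82 − 86 = -4.
Row 5 has 14 − 3 + 13 + 26 + 16 + 5 = 71; the blank must be 82 − 71 = 11.
Column 2 has -2 + 3 + 26 + 11 + 25 + 14 = 77; the blank must be 82 − 77 = 5.
Row 4 has 6 + 5 + 27 + 20 + 2 + 15 = 75; the blank must be 82 − 75 = 7.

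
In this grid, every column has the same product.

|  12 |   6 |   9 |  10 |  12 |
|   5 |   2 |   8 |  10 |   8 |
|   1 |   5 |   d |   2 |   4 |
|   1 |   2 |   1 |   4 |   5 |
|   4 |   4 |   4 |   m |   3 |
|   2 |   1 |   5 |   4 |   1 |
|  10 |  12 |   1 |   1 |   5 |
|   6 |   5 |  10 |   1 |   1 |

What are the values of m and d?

m = 9, d = 2

Columns 1 and 2 each multiply to 28800, so every column has product 28800.
Column 4: 10×10×2×4×4×1×1 = 3200, so the missing entry is 28800 ÷ 3200 = 9.
Column 3: 9×8×1×4×5×1×10 = 14400, so the missing entry is 28800 ÷ 14400 = 2.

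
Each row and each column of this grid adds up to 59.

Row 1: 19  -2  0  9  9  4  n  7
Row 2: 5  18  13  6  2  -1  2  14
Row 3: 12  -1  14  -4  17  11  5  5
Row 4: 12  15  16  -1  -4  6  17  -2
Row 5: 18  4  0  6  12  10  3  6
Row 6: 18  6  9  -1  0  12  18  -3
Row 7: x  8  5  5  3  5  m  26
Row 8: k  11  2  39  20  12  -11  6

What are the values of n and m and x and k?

Row 8 has 11 + 2 + 39 + 20 + 12 − 11 + 6 = 79; the blank must be 59 − 79 = -20.
Column 1 has 19 + 5 + 12 + 12 + 18 + 18 − 20 = 64; the blank must be 59 − 64 = -5.
Row 7 has -5 + 8 + 5 + 5 + 3 + 5 + 26 = 47; the blank must be 59 − 47 = 12.
Row 1 has 19 − 2 + 0 + 9 + 9 + 4 + 7 = 46; the blank must be 59 − 46 = 13.

n = 13, m = 12, x = -5, k = -20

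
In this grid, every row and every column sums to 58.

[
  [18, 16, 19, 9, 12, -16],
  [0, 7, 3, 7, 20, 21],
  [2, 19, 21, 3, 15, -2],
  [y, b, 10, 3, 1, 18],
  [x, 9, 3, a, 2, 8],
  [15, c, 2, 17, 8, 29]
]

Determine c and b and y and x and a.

Column 4 has 9 + 7 + 3 + 3 + 17 = 39; the blank must be 58 − 39 = 19.
Row 5 has 9 + 3 + 19 + 2 + 8 = 41; the blank must be 58 − 41 = 17.
Row 6 has 15 + 2 + 17 + 8 + 29 = 71; the blank must be 58 − 71 = -13.
Column 2 has 16 + 7 + 19 + 9 − 13 = 38; the blank must be 58 − 38 = 20.
Row 4 has 20 + 10 + 3 + 1 + 18 = 52; the blank must be 58 − 52 = 6.

c = -13, b = 20, y = 6, x = 17, a = 19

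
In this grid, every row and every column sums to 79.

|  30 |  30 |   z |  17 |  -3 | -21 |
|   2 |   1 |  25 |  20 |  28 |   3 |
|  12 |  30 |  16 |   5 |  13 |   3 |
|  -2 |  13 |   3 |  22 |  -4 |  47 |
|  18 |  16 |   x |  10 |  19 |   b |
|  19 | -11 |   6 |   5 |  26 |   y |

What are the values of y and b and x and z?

Row 6 has 19 − 11 + 6 + 5 + 26 = 45; the blank must be 79 − 45 = 34.
Column 6 has -21 + 3 + 3 + 47 + 34 = 66; the blank must be 79 − 66 = 13.
Row 5 has 18 + 16 + 10 + 19 + 13 = 76; the blank must be 79 − 76 = 3.
Row 1 has 30 + 30 + 17 − 3 − 21 = 53; the blank must be 79 − 53 = 26.

y = 34, b = 13, x = 3, z = 26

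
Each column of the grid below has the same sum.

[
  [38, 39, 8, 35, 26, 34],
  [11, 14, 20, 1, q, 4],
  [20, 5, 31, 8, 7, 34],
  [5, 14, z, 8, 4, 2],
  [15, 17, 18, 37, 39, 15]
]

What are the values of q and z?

The complete columns each total 89.
Column 5 is missing 89 − 76 = 13 (since 26 + 7 + 4 + 39 = 76).
Column 3 is missing 89 − 77 = 12 (since 8 + 20 + 31 + 18 = 77).

q = 13, z = 12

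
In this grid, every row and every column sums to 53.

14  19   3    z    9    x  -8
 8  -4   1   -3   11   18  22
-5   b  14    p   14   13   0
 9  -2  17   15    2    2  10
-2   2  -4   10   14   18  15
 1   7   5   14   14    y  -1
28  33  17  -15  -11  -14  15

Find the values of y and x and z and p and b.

Row 6: 1 + 7 + 5 + 14 + 14 − 1 = 40, so its missing entry is 53 − 40 = 13.
Column 2: 19 − 4 − 2 + 2 + 7 + 33 = 55, so its missing entry is 53 − 55 = -2.
Row 3: -5 − 2 + 14 + 14 + 13 + 0 = 34, so its missing entry is 53 − 34 = 19.
Column 4: -3 + 19 + 15 + 10 + 14 − 15 = 40, so its missing entry is 53 − 40 = 13.
Row 1: 14 + 19 + 3 + 13 + 9 − 8 = 50, so its missing entry is 53 − 50 = 3.

y = 13, x = 3, z = 13, p = 19, b = -2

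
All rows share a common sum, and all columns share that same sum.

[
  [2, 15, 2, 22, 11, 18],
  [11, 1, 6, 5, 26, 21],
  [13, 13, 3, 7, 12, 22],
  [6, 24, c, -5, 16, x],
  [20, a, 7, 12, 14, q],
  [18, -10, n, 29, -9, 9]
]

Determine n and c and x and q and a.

Rows 1 and 2 both sum to 70, so that's the common total.
Column 2 has 15 + 1 + 13 + 24 − 10 = 43; the blank must be 70 − 43 = 27.
Row 5 has 20 + 27 + 7 + 12 + 14 = 80; the blank must be 70 − 80 = -10.
Column 6 has 18 + 21 + 22 − 10 + 9 = 60; the blank must be 70 − 60 = 10.
Row 4 has 6 + 24 − 5 + 16 + 10 = 51; the blank must be 70 − 51 = 19.
Row 6 has 18 − 10 + 29 − 9 + 9 = 37; the blank must be 70 − 37 = 33.

n = 33, c = 19, x = 10, q = -10, a = 27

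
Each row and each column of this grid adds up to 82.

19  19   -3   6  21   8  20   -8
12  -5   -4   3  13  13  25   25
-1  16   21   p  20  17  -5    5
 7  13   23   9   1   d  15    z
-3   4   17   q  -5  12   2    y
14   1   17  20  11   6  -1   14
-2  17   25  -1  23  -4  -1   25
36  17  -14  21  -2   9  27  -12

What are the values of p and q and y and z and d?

The known cells in row 3 total 73, leaving 82 − 73 = 9 for the blank.
The known cells in column 4 total 67, leaving 82 − 67 = 15 for the blank.
The known cells in row 5 total 42, leaving 82 − 42 = 40 for the blank.
The known cells in column 8 total 89, leaving 82 − 89 = -7 for the blank.
The known cells in row 4 total 61, leaving 82 − 61 = 21 for the blank.

p = 9, q = 15, y = 40, z = -7, d = 21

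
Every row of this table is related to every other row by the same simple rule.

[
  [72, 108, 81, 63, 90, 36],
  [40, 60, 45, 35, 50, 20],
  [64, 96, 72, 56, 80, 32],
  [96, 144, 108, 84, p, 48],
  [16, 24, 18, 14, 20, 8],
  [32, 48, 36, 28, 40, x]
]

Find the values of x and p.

Each row is a constant multiple of every other row — this is a multiplication table with the headers hidden.
Row 6 is 32/72 = 4/9 times row 1, so its entry in column 6 is 36 × 4/9 = 16.
Row 4 is 96/72 = 4/3 times row 1, so its entry in column 5 is 90 × 4/3 = 120.

x = 16, p = 120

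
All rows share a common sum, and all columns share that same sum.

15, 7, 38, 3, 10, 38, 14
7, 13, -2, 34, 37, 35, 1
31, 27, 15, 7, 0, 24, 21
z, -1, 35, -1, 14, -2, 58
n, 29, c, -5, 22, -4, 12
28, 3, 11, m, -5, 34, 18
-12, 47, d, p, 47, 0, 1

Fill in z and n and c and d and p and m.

z = 22, n = 34, c = 37, d = -9, p = 51, m = 36

Rows 1 and 2 both sum to 125, so that's the common total.
Row 4 has -1 + 35 − 1 + 14 − 2 + 58 = 103; the blank must be 125 − 103 = 22.
Column 1 has 15 + 7 + 31 + 22 + 28 − 12 = 91; the blank must be 125 − 91 = 34.
Row 5 has 34 + 29 − 5 + 22 − 4 + 12 = 88; the blank must be 125 − 88 = 37.
Column 3 has 38 − 2 + 15 + 35 + 37 + 11 = 134; the blank must be 125 − 134 = -9.
Row 6 has 28 + 3 + 11 − 5 + 34 + 18 = 89; the blank must be 125 − 89 = 36.
Row 7 has -12 + 47 − 9 + 47 + 0 + 1 = 74; the blank must be 125 − 74 = 51.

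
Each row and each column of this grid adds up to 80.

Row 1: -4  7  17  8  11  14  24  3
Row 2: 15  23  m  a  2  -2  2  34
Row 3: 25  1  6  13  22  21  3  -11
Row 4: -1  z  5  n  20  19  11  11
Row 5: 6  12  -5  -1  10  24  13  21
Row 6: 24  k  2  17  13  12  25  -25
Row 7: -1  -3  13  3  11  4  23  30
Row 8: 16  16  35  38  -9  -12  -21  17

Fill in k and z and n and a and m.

k = 12, z = 12, n = 3, a = -1, m = 7

Column 3: 17 + 6 + 5 − 5 + 2 + 13 + 35 = 73, so its missing entry is 80 − 73 = 7.
Row 6: 24 + 2 + 17 + 13 + 12 + 25 − 25 = 68, so its missing entry is 80 − 68 = 12.
Column 2: 7 + 23 + 1 + 12 + 12 − 3 + 16 = 68, so its missing entry is 80 − 68 = 12.
Row 4: -1 + 12 + 5 + 20 + 19 + 11 + 11 = 77, so its missing entry is 80 − 77 = 3.
Row 2: 15 + 23 + 7 + 2 − 2 + 2 + 34 = 81, so its missing entry is 80 − 81 = -1.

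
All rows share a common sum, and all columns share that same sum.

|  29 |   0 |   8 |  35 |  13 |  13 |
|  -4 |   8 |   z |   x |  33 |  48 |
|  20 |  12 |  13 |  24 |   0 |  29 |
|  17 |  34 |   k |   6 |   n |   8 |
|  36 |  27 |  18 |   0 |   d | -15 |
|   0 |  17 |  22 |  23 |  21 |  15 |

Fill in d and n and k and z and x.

d = 32, n = -1, k = 34, z = 3, x = 10

Rows 1 and 3 both sum to 98, so that's the common total.
Row 5: 36 + 27 + 18 + 0 − 15 = 66, so its missing entry is 98 − 66 = 32.
Column 5: 13 + 33 + 0 + 32 + 21 = 99, so its missing entry is 98 − 99 = -1.
Row 4: 17 + 34 + 6 − 1 + 8 = 64, so its missing entry is 98 − 64 = 34.
Column 3: 8 + 13 + 34 + 18 + 22 = 95, so its missing entry is 98 − 95 = 3.
Row 2: -4 + 8 + 3 + 33 + 48 = 88, so its missing entry is 98 − 88 = 10.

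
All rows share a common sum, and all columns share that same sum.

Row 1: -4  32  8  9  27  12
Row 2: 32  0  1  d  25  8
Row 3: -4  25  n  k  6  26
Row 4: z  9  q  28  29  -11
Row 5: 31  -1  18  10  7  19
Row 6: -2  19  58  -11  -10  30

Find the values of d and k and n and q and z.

d = 18, k = 30, n = 1, q = -2, z = 31

Rows 1 and 5 both sum to 84, so that's the common total.
The known cells in column 1 total 53, leaving 84 − 53 = 31 for the blank.
The known cells in row 4 total 86, leaving 84 − 86 = -2 for the blank.
The known cells in column 3 total 83, leaving 84 − 83 = 1 for the blank.
The known cells in row 3 total 54, leaving 84 − 54 = 30 for the blank.
The known cells in row 2 total 66, leaving 84 − 66 = 18 for the blank.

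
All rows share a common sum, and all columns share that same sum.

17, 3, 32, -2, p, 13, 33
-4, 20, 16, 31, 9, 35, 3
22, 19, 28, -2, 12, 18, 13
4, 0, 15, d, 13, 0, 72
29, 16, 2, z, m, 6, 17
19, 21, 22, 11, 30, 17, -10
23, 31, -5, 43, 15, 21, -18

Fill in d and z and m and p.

d = 6, z = 23, m = 17, p = 14

Rows 2 and 3 both sum to 110, so that's the common total.
The known cells in row 4 total 104, leaving 110 − 104 = 6 for the blank.
The known cells in row 1 total 96, leaving 110 − 96 = 14 for the blank.
The known cells in column 5 total 93, leaving 110 − 93 = 17 for the blank.
The known cells in row 5 total 87, leaving 110 − 87 = 23 for the blank.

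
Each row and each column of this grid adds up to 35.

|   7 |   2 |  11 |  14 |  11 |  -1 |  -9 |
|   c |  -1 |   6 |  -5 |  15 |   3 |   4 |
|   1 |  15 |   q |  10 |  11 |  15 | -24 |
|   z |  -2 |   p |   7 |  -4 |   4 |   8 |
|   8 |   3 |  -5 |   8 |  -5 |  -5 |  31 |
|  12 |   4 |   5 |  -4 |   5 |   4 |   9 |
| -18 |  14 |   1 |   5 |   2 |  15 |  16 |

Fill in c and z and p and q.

c = 13, z = 12, p = 10, q = 7

The known cells in row 2 total 22, leaving 35 − 22 = 13 for the blank.
The known cells in row 3 total 28, leaving 35 − 28 = 7 for the blank.
The known cells in column 3 total 25, leaving 35 − 25 = 10 for the blank.
The known cells in row 4 total 23, leaving 35 − 23 = 12 for the blank.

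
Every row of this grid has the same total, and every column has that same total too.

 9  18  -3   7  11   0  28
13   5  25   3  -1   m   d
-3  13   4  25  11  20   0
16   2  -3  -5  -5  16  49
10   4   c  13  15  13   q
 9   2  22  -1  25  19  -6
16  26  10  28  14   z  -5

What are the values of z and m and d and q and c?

Rows 1 and 3 both sum to 70, so that's the common total.
Row 7: 16 + 26 + 10 + 28 + 14 − 5 = 89, so its missing entry is 70 − 89 = -19.
Column 6: 0 + 20 + 16 + 13 + 19 − 19 = 49, so its missing entry is 70 − 49 = 21.
Column 3: -3 + 25 + 4 − 3 + 22 + 10 = 55, so its missing entry is 70 − 55 = 15.
Row 5: 10 + 4 + 15 + 13 + 15 + 13 = 70, so its missing entry is 70 − 70 = 0.
Row 2: 13 + 5 + 25 + 3 − 1 + 21 = 66, so its missing entry is 70 − 66 = 4.

z = -19, m = 21, d = 4, q = 0, c = 15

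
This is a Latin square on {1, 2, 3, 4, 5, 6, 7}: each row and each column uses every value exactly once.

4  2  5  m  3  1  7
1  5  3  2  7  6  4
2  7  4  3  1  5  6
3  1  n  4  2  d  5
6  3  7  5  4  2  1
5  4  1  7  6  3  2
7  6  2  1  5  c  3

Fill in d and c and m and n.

Cell (4,3): column 3 already has {1, 2, 3, 4, 5, 7} → 6.
For row 1, column 4: row 1 already has {1, 2, 3, 4, 5, 7}; that leaves 6.
At (row 7, col 6): row 7 already has {1, 2, 3, 5, 6, 7}, so the value is 4.
Cell (4,6): row 4 already has {1, 2, 3, 4, 5, 6} → 7.

d = 7, c = 4, m = 6, n = 6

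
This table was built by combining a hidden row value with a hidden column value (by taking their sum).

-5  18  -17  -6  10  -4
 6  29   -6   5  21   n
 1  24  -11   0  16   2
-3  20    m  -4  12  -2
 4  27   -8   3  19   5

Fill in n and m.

The difference between any two rows is the same in every column — this is an addition table with the headers hidden.
Row 2 minus row 1 is 21 − 10 = 11, so its entry in column 6 is -4 + 11 = 7.
Row 4 minus row 1 is 12 − 10 = 2, so its entry in column 3 is -17 + 2 = -15.

n = 7, m = -15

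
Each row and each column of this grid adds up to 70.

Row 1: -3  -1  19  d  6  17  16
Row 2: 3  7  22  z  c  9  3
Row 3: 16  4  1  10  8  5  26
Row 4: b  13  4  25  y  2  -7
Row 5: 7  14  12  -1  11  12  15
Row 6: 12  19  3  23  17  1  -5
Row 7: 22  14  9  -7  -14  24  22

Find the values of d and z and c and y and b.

d = 16, z = 4, c = 22, y = 20, b = 13

Row 1: -3 − 1 + 19 + 6 + 17 + 16 = 54, so its missing entry is 70 − 54 = 16.
Column 1: -3 + 3 + 16 + 7 + 12 + 22 = 57, so its missing entry is 70 − 57 = 13.
Row 4: 13 + 13 + 4 + 25 + 2 − 7 = 50, so its missing entry is 70 − 50 = 20.
Column 5: 6 + 8 + 20 + 11 + 17 − 14 = 48, so its missing entry is 70 − 48 = 22.
Row 2: 3 + 7 + 22 + 22 + 9 + 3 = 66, so its missing entry is 70 − 66 = 4.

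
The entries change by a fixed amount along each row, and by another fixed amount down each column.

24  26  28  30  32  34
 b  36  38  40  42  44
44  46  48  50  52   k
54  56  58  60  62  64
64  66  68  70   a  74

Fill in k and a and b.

k = 54, a = 72, b = 34

Along each row the entries change by 2 per step; down each column they change by 10.
Row 3: from 44 at column 1, stepping by 2 to column 6 gives 54.
Row 5: from 64 at column 1, stepping by 2 to column 5 gives 72.
Row 2: from 36 at column 2, stepping by 2 to column 1 gives 34.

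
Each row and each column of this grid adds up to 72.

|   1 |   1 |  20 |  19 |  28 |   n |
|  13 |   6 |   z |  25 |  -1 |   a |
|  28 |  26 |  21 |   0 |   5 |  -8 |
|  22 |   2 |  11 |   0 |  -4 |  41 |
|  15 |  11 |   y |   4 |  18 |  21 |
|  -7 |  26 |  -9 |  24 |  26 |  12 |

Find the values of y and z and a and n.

Row 1: 1 + 1 + 20 + 19 + 28 = 69, so its missing entry is 72 − 69 = 3.
Row 5: 15 + 11 + 4 + 18 + 21 = 69, so its missing entry is 72 − 69 = 3.
Column 3: 20 + 21 + 11 + 3 − 9 = 46, so its missing entry is 72 − 46 = 26.
Row 2: 13 + 6 + 26 + 25 − 1 = 69, so its missing entry is 72 − 69 = 3.

y = 3, z = 26, a = 3, n = 3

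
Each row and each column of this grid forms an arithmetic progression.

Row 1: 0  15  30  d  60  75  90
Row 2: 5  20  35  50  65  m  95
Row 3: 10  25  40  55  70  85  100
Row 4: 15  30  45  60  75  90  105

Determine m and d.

m = 80, d = 45

Along each row the entries change by 15 per step; down each column they change by 5.
Row 2: from 5 at column 1, stepping by 15 to column 6 gives 80.
Row 1: from 0 at column 1, stepping by 15 to column 4 gives 45.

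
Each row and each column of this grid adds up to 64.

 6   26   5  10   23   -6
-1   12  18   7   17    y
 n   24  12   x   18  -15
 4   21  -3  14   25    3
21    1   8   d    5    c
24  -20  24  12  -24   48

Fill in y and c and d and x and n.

The known cells in row 2 total 53, leaving 64 − 53 = 11 for the blank.
The known cells in column 1 total 54, leaving 64 − 54 = 10 for the blank.
The known cells in row 3 total 49, leaving 64 − 49 = 15 for the blank.
The known cells in column 4 total 58, leaving 64 − 58 = 6 for the blank.
The known cells in row 5 total 41, leaving 64 − 41 = 23 for the blank.

y = 11, c = 23, d = 6, x = 15, n = 10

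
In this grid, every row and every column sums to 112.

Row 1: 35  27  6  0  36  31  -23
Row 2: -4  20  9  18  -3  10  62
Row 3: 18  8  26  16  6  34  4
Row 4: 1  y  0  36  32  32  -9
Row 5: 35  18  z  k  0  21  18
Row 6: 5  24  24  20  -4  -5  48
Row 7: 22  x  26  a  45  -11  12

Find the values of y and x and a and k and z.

The known cells in row 4 total 92, leaving 112 − 92 = 20 for the blank.
The known cells in column 2 total 117, leaving 112 − 117 = -5 for the blank.
The known cells in column 3 total 91, leaving 112 − 91 = 21 for the blank.
The known cells in row 5 total 113, leaving 112 − 113 = -1 for the blank.
The known cells in row 7 total 89, leaving 112 − 89 = 23 for the blank.

y = 20, x = -5, a = 23, k = -1, z = 21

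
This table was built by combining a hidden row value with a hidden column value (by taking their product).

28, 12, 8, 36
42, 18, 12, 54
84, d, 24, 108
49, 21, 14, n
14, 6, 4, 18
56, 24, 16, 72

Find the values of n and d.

n = 63, d = 36

Each row is a constant multiple of every other row — this is a multiplication table with the headers hidden.
Row 4 is 49/28 = 7/4 times row 1, so its entry in column 4 is 36 × 7/4 = 63.
Row 3 is 84/28 = 3/1 times row 1, so its entry in column 2 is 12 × 3/1 = 36.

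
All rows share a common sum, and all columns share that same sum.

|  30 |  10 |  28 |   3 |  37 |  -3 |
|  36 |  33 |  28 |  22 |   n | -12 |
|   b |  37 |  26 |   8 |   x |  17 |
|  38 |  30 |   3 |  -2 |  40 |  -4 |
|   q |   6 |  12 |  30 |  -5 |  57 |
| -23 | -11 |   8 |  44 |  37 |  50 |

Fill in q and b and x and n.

q = 5, b = 19, x = -2, n = -2

Rows 1 and 4 both sum to 105, so that's the common total.
Row 5: 6 + 12 + 30 − 5 + 57 = 100, so its missing entry is 105 − 100 = 5.
Column 1: 30 + 36 + 38 + 5 − 23 = 86, so its missing entry is 105 − 86 = 19.
Row 3: 19 + 37 + 26 + 8 + 17 = 107, so its missing entry is 105 − 107 = -2.
Row 2: 36 + 33 + 28 + 22 − 12 = 107, so its missing entry is 105 − 107 = -2.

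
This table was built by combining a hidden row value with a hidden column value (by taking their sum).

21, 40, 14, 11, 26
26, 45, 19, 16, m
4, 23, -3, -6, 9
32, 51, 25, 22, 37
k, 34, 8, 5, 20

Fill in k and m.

k = 15, m = 31

The difference between any two rows is the same in every column — this is an addition table with the headers hidden.
Row 5 minus row 1 is 34 − 40 = -6, so its entry in column 1 is 21 + (-6) = 15.
Row 2 minus row 1 is 45 − 40 = 5, so its entry in column 5 is 26 + 5 = 31.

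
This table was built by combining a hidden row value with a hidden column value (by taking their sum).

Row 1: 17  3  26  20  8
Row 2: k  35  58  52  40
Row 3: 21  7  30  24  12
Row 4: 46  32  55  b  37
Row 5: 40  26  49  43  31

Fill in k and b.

k = 49, b = 49

The difference between any two rows is the same in every column — this is an addition table with the headers hidden.
Row 2 minus row 1 is 58 − 26 = 32, so its entry in column 1 is 17 + 32 = 49.
Row 4 minus row 1 is 55 − 26 = 29, so its entry in column 4 is 20 + 29 = 49.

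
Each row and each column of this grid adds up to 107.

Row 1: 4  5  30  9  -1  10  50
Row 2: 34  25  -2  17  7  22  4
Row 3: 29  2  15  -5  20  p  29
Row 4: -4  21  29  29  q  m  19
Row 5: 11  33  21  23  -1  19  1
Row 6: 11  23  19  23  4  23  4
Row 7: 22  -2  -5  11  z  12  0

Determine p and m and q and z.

p = 17, m = 4, q = 9, z = 69

Row 3 has 29 + 2 + 15 − 5 + 20 + 29 = 90; the blank must be 107 − 90 = 17.
Row 7 has 22 − 2 − 5 + 11 + 12 + 0 = 38; the blank must be 107 − 38 = 69.
Column 5 has -1 + 7 + 20 − 1 + 4 + 69 = 98; the blank must be 107 − 98 = 9.
Row 4 has -4 + 21 + 29 + 29 + 9 + 19 = 103; the blank must be 107 − 103 = 4.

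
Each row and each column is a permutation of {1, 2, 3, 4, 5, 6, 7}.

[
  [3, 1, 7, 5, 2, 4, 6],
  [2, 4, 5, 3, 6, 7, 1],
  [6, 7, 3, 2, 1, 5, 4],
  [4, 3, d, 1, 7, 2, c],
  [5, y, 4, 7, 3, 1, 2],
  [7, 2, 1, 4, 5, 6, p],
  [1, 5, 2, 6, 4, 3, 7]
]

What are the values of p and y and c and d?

p = 3, y = 6, c = 5, d = 6

At (row 4, col 3): column 3 already has {1, 2, 3, 4, 5, 7}, so the value is 6.
For row 5, column 2: row 5 already has {1, 2, 3, 4, 5, 7}; that leaves 6.
At (row 6, col 7): row 6 already has {1, 2, 4, 5, 6, 7}, so the value is 3.
At (row 4, col 7): row 4 already has {1, 2, 3, 4, 6, 7}, so the value is 5.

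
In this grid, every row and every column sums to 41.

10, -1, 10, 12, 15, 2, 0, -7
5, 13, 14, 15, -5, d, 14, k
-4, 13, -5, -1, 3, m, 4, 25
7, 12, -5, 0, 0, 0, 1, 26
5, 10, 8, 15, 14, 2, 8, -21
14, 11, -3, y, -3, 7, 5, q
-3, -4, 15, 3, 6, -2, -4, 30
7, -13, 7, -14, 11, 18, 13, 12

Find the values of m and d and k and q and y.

Column 4 has 12 + 15 − 1 + 0 + 15 + 3 − 14 = 30; the blank must be 41 − 30 = 11.
Row 6 has 14 + 11 − 3 + 11 − 3 + 7 + 5 = 42; the blank must be 41 − 42 = -1.
Column 8 has -7 + 25 + 26 − 21 − 1 + 30 + 12 = 64; the blank must be 41 − 64 = -23.
Row 2 has 5 + 13 + 14 + 15 − 5 + 14 − 23 = 33; the blank must be 41 − 33 = 8.
Row 3 has -4 + 13 − 5 − 1 + 3 + 4 + 25 = 35; the blank must be 41 − 35 = 6.

m = 6, d = 8, k = -23, q = -1, y = 11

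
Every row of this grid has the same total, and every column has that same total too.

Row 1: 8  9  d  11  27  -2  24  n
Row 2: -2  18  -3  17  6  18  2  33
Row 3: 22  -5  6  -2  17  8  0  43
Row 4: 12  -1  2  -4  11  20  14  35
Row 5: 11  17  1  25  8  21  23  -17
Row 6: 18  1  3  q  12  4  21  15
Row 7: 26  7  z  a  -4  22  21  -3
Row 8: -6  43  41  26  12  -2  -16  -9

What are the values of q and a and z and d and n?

Rows 2 and 3 both sum to 89, so that's the common total.
The known cells in column 8 total 97, leaving 89 − 97 = -8 for the blank.
The known cells in row 1 total 69, leaving 89 − 69 = 20 for the blank.
The known cells in column 3 total 70, leaving 89 − 70 = 19 for the blank.
The known cells in row 6 total 74, leaving 89 − 74 = 15 for the blank.
The known cells in row 7 total 88, leaving 89 − 88 = 1 for the blank.

q = 15, a = 1, z = 19, d = 20, n = -8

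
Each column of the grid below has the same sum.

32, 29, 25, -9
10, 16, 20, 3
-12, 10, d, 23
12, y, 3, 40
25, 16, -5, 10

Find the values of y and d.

Column 1 sums to 67 and so does column 4; that's the common total.
In column 2 the known cells total 71, leaving 67 − 71 = -4.
In column 3 the known cells total 43, leaving 67 − 43 = 24.

y = -4, d = 24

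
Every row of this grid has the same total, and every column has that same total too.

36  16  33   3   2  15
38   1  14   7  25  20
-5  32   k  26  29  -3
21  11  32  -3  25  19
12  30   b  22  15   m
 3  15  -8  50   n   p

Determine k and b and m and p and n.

k = 26, b = 8, m = 18, p = 36, n = 9

Rows 1 and 2 both sum to 105, so that's the common total.
The known cells in column 5 total 96, leaving 105 − 96 = 9 for the blank.
The known cells in row 6 total 69, leaving 105 − 69 = 36 for the blank.
The known cells in column 6 total 87, leaving 105 − 87 = 18 for the blank.
The known cells in row 5 total 97, leaving 105 − 97 = 8 for the blank.
The known cells in row 3 total 79, leaving 105 − 79 = 26 for the blank.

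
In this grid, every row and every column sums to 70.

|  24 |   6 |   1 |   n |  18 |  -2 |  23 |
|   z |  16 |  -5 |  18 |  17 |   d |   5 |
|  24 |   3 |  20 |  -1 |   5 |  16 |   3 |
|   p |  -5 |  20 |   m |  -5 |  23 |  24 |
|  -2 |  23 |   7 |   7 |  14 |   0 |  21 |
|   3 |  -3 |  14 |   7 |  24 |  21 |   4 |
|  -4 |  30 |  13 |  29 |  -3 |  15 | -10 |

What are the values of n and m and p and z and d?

n = 0, m = 10, p = 3, z = 22, d = -3

Column 6: -2 + 16 + 23 + 0 + 21 + 15 = 73, so its missing entry is 70 − 73 = -3.
Row 1: 24 + 6 + 1 + 18 − 2 + 23 = 70, so its missing entry is 70 − 70 = 0.
Column 4: 0 + 18 − 1 + 7 + 7 + 29 = 60, so its missing entry is 70 − 60 = 10.
Row 4: -5 + 20 + 10 − 5 + 23 + 24 = 67, so its missing entry is 70 − 67 = 3.
Row 2: 16 − 5 + 18 + 17 − 3 + 5 = 48, so its missing entry is 70 − 48 = 22.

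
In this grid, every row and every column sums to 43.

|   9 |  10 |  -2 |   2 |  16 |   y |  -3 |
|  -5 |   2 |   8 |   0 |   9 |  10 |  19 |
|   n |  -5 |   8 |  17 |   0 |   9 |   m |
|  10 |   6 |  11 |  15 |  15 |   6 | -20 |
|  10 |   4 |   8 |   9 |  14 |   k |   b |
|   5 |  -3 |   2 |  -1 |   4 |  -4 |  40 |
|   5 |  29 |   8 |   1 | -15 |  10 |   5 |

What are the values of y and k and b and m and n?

y = 11, k = 1, b = -3, m = 5, n = 9

Column 1 has 9 − 5 + 10 + 10 + 5 + 5 = 34; the blank must be 43 − 34 = 9.
Row 3 has 9 − 5 + 8 + 17 + 0 + 9 = 38; the blank must be 43 − 38 = 5.
Column 7 has -3 + 19 + 5 − 20 + 40 + 5 = 46; the blank must be 43 − 46 = -3.
Row 5 has 10 + 4 + 8 + 9 + 14 − 3 = 42; the blank must be 43 − 42 = 1.
Row 1 has 9 + 10 − 2 + 2 + 16 − 3 = 32; the blank must be 43 − 32 = 11.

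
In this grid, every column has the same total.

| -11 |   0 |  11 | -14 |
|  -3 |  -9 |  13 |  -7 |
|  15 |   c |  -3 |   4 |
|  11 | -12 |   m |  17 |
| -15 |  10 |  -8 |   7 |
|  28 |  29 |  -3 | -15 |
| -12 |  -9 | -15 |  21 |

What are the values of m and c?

m = 18, c = 4

Columns 1 and 4 both add up to 13, so every column sums to 13.
Column 3: 11 + 13 − 3 − 8 − 3 − 15 = -5, so the missing entry is 13 − (-5) = 18.
Column 2: 0 − 9 − 12 + 10 + 29 − 9 = 9, so the missing entry is 13 − 9 = 4.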